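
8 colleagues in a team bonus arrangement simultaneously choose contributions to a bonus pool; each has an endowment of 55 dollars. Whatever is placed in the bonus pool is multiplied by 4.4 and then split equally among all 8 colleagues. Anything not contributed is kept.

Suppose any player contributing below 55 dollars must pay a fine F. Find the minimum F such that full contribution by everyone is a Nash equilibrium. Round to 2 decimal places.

Given the others contribute fully, the best deviation is to contribute 0 (any partial contribution still incurs the fine and gives up units whose private return 0.5500 is below 1).
Deviating from 55 to 0 saves 55 dollars but forfeits the deviator's share of the drop in the bonus pool: 4.4/8 × 55 = 30.25.
So the deviation gain is 55 − 30.25 = 24.75, and the fine must be at least 24.75 dollars to wipe it out.

24.75 dollars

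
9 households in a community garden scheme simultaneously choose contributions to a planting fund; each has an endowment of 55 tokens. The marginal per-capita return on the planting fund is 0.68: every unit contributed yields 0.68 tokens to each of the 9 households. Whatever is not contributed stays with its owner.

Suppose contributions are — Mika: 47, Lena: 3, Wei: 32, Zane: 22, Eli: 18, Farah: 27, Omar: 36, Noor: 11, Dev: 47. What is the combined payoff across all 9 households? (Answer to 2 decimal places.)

Total contributed: 47 + 3 + 32 + 22 + 18 + 27 + 36 + 11 + 47 = 243; total kept: 9 × 55 − 243 = 252.
The planting fund pays out 0.68 × 9 × 243 = 1487.16 in aggregate.
Group total = 252 + 1487.16 = 1739.16.

1739.16 tokens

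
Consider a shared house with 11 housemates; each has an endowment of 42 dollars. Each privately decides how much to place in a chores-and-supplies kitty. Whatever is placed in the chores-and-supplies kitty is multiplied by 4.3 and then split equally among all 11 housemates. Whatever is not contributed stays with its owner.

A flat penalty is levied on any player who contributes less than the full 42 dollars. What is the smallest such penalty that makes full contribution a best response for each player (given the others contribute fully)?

Given the others contribute fully, the best deviation is to contribute 0 (any partial contribution still incurs the fine and gives up units whose private return 0.3909 is below 1).
Deviating from 42 to 0 saves 42 dollars but forfeits the deviator's share of the drop in the chores-and-supplies kitty: 4.3/11 × 42 = 16.42.
So the deviation gain is 42 − 16.42 = 25.58, and the fine must be at least 25.58 dollars to wipe it out.

25.58 dollars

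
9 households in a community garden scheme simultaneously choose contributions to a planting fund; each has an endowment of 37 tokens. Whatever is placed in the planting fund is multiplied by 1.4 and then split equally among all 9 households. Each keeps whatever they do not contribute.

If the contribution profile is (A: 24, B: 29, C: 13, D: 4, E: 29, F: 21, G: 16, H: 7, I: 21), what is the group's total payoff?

Total contributed: 24 + 29 + 13 + 4 + 29 + 21 + 16 + 7 + 21 = 164; total kept: 9 × 37 − 164 = 169.
The planting fund pays out 1.4 × 164 = 229.60 in aggregate.
Group total = 169 + 229.60 = 398.60.

398.60 tokens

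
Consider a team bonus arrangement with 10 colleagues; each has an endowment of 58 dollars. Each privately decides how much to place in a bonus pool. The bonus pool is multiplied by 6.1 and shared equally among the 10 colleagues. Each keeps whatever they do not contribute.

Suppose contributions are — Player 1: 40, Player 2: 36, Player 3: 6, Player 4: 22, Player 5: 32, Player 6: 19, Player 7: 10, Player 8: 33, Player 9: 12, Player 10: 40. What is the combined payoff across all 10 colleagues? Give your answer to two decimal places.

Total contributed: 40 + 36 + 6 + 22 + 32 + 19 + 10 + 33 + 12 + 40 = 250; total kept: 10 × 58 − 250 = 330.
The bonus pool pays out 6.1 × 250 = 1525.00 in aggregate.
Group total = 330 + 1525.00 = 1855.00.

1855.00 dollars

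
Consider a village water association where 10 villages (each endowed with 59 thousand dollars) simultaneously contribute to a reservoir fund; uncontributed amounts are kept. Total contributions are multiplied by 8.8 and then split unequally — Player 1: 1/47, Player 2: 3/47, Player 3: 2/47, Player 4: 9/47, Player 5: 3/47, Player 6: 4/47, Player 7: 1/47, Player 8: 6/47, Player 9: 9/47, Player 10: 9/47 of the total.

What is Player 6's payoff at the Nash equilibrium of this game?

A player with share s gets back 8.8·s per unit contributed, so full contribution is dominant for anyone with s > 1/8.8 = 0.1136 and zero contribution is dominant for anyone below.
The shares above 0.1136 belong to Player 4, Player 8, Player 9 and Player 10, contributing 59 each; the remaining 6 contribute 0. Total contributed: 236.
Player 6 keeps 59 and receives 8.8 × 236 × 4/47 = 176.75 from the reservoir fund, for a payoff of 235.75.

235.75 thousand dollars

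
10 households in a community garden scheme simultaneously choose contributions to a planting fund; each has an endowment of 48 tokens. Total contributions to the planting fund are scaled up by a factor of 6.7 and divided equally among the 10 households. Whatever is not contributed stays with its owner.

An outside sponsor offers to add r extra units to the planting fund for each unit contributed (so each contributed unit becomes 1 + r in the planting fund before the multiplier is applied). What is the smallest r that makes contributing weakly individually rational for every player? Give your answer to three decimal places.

0.493

With matching at rate r, one contributed unit becomes (1 + r) in the planting fund and returns 6.7 × (1 + r) / 10 to the contributor.
Setting this equal to 1: 1 + r = 10/6.7 = 1.4925.
So the minimum matching rate is r = 1.4925 − 1 = 0.493.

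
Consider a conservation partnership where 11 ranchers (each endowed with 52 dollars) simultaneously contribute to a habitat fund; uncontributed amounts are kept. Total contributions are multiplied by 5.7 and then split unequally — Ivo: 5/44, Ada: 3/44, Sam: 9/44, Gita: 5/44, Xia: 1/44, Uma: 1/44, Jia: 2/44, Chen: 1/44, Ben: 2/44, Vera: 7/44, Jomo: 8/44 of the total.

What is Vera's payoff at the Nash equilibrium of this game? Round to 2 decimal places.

146.31 dollars

A player with share s gets back 5.7·s per unit contributed, so full contribution is dominant for anyone with s > 1/5.7 = 0.1754 and zero contribution is dominant for anyone below.
Sam and Jomo are above the threshold, contributing 52 each; the remaining 9 contribute 0. Total contributed: 104.
Vera keeps 52 and receives 5.7 × 104 × 7/44 = 94.31 from the habitat fund, for a payoff of 146.31.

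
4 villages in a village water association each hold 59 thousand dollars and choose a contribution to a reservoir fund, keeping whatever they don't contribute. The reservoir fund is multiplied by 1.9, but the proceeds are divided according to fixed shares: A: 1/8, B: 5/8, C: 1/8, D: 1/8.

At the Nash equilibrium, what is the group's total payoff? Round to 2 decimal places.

289.10 thousand dollars

A player with share s gets back 1.9·s per unit contributed, so full contribution is dominant for anyone with s > 1/1.9 = 0.5263 and zero contribution is dominant for anyone below.
The only share above 0.5263 is B's 5/8, contributing 59; the remaining 3 contribute 0. Total contributed: 59.
The reservoir fund pays out 1.9 × 59 = 112.10 in total (split across the unequal shares, but the aggregate is all that matters for the group sum).
The 3 free-riders keep 59 each, adding 177. Group total = 177 + 112.10 = 289.10.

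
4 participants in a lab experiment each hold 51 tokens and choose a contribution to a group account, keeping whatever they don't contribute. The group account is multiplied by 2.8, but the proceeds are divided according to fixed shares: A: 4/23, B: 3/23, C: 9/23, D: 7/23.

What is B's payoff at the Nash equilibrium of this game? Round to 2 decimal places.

69.63 tokens

A player with share s gets back 2.8·s per unit contributed, so full contribution is dominant for anyone with s > 1/2.8 = 0.3571 and zero contribution is dominant for anyone below.
C alone (share 9/23) is above the threshold, contributing 51; the remaining 3 contribute 0. Total contributed: 51.
B keeps 51 and receives 2.8 × 51 × 3/23 = 18.63 from the group account, for a payoff of 69.63.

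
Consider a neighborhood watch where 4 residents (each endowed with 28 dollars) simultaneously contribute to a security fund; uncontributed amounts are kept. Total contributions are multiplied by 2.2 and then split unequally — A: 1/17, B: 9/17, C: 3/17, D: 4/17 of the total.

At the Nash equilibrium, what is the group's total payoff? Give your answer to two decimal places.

A player with share s gets back 2.2·s per unit contributed, so full contribution is dominant for anyone with s > 1/2.2 = 0.4545 and zero contribution is dominant for anyone below.
The only share above 0.4545 is B's 9/17, contributing 28; the remaining 3 contribute 0. Total contributed: 28.
The security fund pays out 2.2 × 28 = 61.60 in total (split across the unequal shares, but the aggregate is all that matters for the group sum).
The 3 free-riders keep 28 each, adding 84. Group total = 84 + 61.60 = 145.60.

145.60 dollars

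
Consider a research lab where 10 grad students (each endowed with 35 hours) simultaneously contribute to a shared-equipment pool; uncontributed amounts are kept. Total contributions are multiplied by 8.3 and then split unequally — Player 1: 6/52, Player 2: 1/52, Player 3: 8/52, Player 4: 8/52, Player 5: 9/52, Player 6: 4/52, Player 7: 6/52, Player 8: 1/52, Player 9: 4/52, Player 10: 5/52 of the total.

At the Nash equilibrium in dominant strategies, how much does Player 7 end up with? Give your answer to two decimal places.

Player j's private return per contributed unit is 8.3 × (j's share). Contributing is weakly dominant for j when that share is at least 1/8.3 = 0.1205, and contributing 0 is dominant otherwise.
Player 3, Player 4 and Player 5 are above the threshold, contributing 35 each; the remaining 7 contribute 0. Total contributed: 105.
Player 7 keeps 35 and receives 8.3 × 105 × 6/52 = 100.56 from the shared-equipment pool, for a payoff of 135.56.

135.56 hours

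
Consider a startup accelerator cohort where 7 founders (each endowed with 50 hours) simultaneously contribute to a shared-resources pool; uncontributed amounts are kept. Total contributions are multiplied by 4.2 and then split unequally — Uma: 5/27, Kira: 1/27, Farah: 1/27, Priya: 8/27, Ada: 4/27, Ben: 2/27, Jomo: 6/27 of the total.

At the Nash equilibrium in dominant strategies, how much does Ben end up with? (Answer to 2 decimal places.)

Player j's private return per contributed unit is 4.2 × (j's share). Contributing is weakly dominant for j when that share is at least 1/4.2 = 0.2381, and contributing 0 is dominant otherwise.
Only Priya (8/27) clears that bar, contributing 50; the remaining 6 contribute 0. Total contributed: 50.
Ben keeps 50 and receives 4.2 × 50 × 2/27 = 15.56 from the shared-resources pool, for a payoff of 65.56.

65.56 hours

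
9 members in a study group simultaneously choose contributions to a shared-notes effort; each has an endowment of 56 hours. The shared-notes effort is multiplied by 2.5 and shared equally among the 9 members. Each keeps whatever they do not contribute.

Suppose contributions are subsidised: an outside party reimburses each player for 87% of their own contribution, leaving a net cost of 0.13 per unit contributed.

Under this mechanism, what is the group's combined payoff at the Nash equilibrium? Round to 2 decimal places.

1698.48 hours

With the mechanism, a contributed unit returns (2.5/9) / 0.13 = 2.1368 per unit of net cost to the contributor — now above 1 — so contributing fully is weakly dominant for every player.
At the Nash equilibrium everyone contributes 56. Group total payoff = 9 × (56 × 0.87 + 2.5 × 56) = 1698.48.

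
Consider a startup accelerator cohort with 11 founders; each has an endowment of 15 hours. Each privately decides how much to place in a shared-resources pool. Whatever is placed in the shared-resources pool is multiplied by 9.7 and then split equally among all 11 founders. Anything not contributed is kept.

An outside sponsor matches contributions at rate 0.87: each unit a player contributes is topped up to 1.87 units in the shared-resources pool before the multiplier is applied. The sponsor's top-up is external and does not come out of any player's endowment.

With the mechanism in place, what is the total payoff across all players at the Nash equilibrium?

Under the mechanism each unit contributed yields 9.7 × 1.87 / 11 = 1.6490 back to its contributor per unit of net cost, which exceeds 1, making full contribution the dominant choice for everyone.
At the Nash equilibrium everyone contributes 15. Group total payoff = 9.7 × 1.87 × 165 = 2992.94.

2992.94 hours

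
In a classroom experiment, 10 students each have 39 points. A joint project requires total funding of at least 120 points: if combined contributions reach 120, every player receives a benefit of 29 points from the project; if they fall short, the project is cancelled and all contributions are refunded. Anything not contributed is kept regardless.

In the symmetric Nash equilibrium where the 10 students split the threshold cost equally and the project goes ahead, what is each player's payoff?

Equal share of the threshold: 120/10 = 12.
At this profile no one gains by cutting their contribution: any cut drops the total below 120, the project is cancelled, contributions are refunded, and the deviator ends with 39, which is less than 39 − 12 + 29 = 56. Contributing more than 12 just wastes the excess. So contributing exactly 12 is a best response.
Each player's payoff: 39 − 12 + 29 = 56.

56 points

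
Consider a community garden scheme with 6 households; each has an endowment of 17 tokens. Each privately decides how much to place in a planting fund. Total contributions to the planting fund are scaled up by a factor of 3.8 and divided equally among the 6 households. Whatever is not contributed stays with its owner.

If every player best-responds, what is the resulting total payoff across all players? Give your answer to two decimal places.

102.00 tokens

Each contributed unit returns 3.8/6 = 0.6333 to its contributor — below 1 — so contributing 0 is dominant for every player. At the Nash equilibrium everyone keeps their 17, and the group total is 6 × 17 = 102.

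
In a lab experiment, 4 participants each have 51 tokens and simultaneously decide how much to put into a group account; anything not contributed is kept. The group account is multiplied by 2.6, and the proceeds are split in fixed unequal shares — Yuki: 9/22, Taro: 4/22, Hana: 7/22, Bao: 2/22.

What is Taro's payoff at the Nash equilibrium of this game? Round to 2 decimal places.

Each unit j contributes comes back to j as 2.6 × (j's share), so j prefers to contribute only if that share exceeds 1/2.6 = 0.3846; otherwise keeping the unit dominates.
The only share above 0.3846 is Yuki's 9/22, contributing 51; the remaining 3 contribute 0. Total contributed: 51.
Taro keeps 51 and receives 2.6 × 51 × 4/22 = 24.11 from the group account, for a payoff of 75.11.

75.11 tokens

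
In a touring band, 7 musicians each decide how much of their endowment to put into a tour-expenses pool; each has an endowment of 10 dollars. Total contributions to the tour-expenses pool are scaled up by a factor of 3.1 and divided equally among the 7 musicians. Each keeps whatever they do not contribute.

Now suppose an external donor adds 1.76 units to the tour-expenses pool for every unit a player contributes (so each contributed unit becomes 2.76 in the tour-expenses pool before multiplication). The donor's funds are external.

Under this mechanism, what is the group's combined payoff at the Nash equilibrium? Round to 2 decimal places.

The effective private return per unit is now 3.1 × 2.76 / 7 = 1.2223 > 1, so every player's dominant strategy flips to full contribution.
At the Nash equilibrium everyone contributes 10. Group total payoff = 3.1 × 2.76 × 70 = 598.92.

598.92 dollars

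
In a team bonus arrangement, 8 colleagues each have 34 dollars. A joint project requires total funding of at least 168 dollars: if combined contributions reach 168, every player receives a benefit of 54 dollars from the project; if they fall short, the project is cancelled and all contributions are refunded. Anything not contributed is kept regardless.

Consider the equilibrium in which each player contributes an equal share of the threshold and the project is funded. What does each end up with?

67 dollars

Equal share of the threshold: 168/8 = 21.
At this profile no one gains by cutting their contribution: any cut drops the total below 168, the project is cancelled, contributions are refunded, and the deviator ends with 34, which is less than 34 − 21 + 54 = 67. Contributing more than 21 just wastes the excess. So contributing exactly 21 is a best response.
Each player's payoff: 34 − 21 + 54 = 67.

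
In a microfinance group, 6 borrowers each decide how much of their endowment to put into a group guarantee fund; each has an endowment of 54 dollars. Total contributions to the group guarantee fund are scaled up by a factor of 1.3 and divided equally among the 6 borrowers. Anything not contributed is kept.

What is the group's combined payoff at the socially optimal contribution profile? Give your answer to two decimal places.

421.20 dollars

Each contributed unit returns 1.300 to the group as a whole (0.2167 to each of 6 players), which exceeds 1, so the social optimum is full contribution: group total = 1.300 × 324 = 421.20.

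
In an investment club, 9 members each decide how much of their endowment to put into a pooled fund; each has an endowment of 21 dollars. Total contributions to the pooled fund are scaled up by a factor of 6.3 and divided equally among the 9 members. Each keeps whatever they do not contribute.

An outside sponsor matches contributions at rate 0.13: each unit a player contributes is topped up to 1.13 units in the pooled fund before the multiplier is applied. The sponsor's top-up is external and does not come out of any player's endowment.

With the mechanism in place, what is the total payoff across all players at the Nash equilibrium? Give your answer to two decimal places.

The effective private return is 6.3 × 1.13 / 9 = 0.7910, which is still under 1, so the mechanism doesn't change anyone's dominant strategy: zero contribution.
At the Nash equilibrium no one contributes; group total payoff = 9 × 21 = 189.

189.00 dollars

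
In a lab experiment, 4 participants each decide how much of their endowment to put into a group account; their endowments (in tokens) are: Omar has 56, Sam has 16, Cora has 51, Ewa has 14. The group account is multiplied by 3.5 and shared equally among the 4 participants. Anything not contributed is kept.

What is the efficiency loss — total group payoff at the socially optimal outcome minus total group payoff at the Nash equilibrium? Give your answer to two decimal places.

342.50 tokens

The private return per contributed unit is 3.5/4 = 0.8750 < 1 for every player regardless of endowment, so the Nash equilibrium is zero contribution and the group total is Σ E_j = 56 + 16 + 51 + 14 = 137.
Each contributed unit returns 3.500 to the group, so the social optimum is full contribution by everyone: group total = 3.500 × 137 = 479.50.
Efficiency loss = (3.500 − 1) × 137 = 342.50.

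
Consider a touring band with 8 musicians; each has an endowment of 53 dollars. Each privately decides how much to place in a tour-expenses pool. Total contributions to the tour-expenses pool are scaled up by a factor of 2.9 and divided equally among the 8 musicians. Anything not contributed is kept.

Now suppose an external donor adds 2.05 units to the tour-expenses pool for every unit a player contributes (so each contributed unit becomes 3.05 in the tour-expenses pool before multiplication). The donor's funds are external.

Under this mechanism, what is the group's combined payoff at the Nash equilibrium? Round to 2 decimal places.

Under the mechanism each unit contributed yields 2.9 × 3.05 / 8 = 1.1056 back to its contributor per unit of net cost, which exceeds 1, making full contribution the dominant choice for everyone.
At the Nash equilibrium everyone contributes 53. Group total payoff = 2.9 × 3.05 × 424 = 3750.28.

3750.28 dollars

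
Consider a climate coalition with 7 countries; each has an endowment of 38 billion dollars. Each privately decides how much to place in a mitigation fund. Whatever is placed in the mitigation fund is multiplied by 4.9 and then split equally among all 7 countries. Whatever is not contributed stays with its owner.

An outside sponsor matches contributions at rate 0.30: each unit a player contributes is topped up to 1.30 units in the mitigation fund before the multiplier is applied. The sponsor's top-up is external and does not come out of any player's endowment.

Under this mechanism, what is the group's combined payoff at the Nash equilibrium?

266.00 billion dollars

The effective private return is 4.9 × 1.30 / 7 = 0.9100, which is still under 1, so the mechanism doesn't change anyone's dominant strategy: zero contribution.
At the Nash equilibrium no one contributes; group total payoff = 7 × 38 = 266.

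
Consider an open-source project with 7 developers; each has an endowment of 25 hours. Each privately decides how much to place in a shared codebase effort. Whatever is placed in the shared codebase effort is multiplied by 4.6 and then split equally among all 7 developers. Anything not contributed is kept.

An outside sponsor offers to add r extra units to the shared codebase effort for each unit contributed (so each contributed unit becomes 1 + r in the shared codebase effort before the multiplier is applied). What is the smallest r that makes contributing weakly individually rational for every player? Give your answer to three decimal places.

With matching at rate r, one contributed unit becomes (1 + r) in the shared codebase effort and returns 4.6 × (1 + r) / 7 to the contributor.
Setting this equal to 1: 1 + r = 7/4.6 = 1.5217.
So the minimum matching rate is r = 1.5217 − 1 = 0.522.

0.522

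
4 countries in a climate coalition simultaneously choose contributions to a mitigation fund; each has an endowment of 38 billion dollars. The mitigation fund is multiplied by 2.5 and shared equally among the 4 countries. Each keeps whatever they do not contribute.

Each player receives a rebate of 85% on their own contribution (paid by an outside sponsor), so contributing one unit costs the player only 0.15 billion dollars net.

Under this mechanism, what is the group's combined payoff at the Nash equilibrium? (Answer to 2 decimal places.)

509.20 billion dollars

The effective private return per unit is now (2.5/4) / 0.15 = 4.1667 > 1, so every player's dominant strategy flips to full contribution.
So the Nash equilibrium is full contribution by all 4; the group earns 4 × (38 × 0.85 + 2.5 × 38) = 509.20.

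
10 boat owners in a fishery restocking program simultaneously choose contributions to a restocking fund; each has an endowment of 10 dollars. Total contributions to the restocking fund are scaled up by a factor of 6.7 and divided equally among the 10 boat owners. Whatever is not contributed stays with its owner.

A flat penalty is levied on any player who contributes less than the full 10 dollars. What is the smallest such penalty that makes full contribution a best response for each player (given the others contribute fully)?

Given the others contribute fully, the best deviation is to contribute 0 (any partial contribution still incurs the fine and gives up units whose private return 0.6700 is below 1).
Deviating from 10 to 0 saves 10 dollars but forfeits the deviator's share of the drop in the restocking fund: 6.7/10 × 10 = 6.70.
So the deviation gain is 10 − 6.70 = 3.30, and the fine must be at least 3.30 dollars to wipe it out.

3.30 dollars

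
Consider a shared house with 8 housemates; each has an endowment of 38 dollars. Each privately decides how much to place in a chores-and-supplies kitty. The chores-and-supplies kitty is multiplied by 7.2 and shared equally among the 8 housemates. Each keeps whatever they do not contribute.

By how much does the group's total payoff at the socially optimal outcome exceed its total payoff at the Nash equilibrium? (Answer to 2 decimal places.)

Each contributed unit returns 7.2/8 = 0.9000 to its contributor — below 1 — so contributing 0 is dominant for every player. At the Nash equilibrium everyone keeps their 38, and the group total is 8 × 38 = 304.
Each contributed unit returns 7.200 to the group as a whole (0.9000 to each of 8 players), which exceeds 1, so the social optimum is full contribution: group total = 7.200 × 304 = 2188.80.
Efficiency loss = 2188.80 − 304 = 1884.80.

1884.80 dollars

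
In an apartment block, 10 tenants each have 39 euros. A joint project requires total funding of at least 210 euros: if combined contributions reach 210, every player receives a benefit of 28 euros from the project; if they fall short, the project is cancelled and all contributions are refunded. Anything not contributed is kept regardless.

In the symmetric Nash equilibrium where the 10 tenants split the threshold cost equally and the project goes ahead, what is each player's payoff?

46 euros

Equal share of the threshold: 210/10 = 21.
At this profile no one gains by cutting their contribution: any cut drops the total below 210, the project is cancelled, contributions are refunded, and the deviator ends with 39, which is less than 39 − 21 + 28 = 46. Contributing more than 21 just wastes the excess. So contributing exactly 21 is a best response.
Each player's payoff: 39 − 21 + 28 = 46.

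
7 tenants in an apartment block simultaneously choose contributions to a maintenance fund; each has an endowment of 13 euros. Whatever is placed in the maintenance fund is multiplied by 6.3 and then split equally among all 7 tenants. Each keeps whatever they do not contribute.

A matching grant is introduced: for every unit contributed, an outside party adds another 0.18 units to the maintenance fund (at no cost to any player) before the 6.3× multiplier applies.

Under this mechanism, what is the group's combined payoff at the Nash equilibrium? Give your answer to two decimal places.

676.49 euros

With the mechanism, a contributed unit returns 6.3 × 1.18 / 7 = 1.0620 per unit of net cost to the contributor — now above 1 — so contributing fully is weakly dominant for every player.
At the Nash equilibrium everyone contributes 13. Group total payoff = 6.3 × 1.18 × 91 = 676.49.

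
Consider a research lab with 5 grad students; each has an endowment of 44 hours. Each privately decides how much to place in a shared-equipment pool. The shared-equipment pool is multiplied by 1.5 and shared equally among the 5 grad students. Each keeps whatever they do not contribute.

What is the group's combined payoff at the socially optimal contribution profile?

330.00 hours

Each contributed unit returns 1.500 to the group as a whole (0.3000 to each of 5 players), which exceeds 1, so the social optimum is full contribution: group total = 1.500 × 220 = 330.00.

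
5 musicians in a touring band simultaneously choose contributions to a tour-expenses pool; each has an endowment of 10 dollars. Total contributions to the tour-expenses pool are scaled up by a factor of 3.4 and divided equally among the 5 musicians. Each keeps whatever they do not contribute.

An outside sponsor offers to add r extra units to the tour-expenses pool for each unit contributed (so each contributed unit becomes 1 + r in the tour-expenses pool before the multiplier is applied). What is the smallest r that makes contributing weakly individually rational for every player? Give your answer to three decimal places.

0.471

With matching at rate r, one contributed unit becomes (1 + r) in the tour-expenses pool and returns 3.4 × (1 + r) / 5 to the contributor.
Setting this equal to 1: 1 + r = 5/3.4 = 1.4706.
So the minimum matching rate is r = 1.4706 − 1 = 0.471.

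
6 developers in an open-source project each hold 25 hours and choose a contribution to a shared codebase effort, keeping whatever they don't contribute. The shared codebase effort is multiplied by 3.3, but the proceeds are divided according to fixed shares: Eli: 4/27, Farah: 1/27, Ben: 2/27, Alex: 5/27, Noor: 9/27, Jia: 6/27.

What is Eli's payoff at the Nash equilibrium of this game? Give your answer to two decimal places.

37.22 hours

A player with share s gets back 3.3·s per unit contributed, so full contribution is dominant for anyone with s > 1/3.3 = 0.3030 and zero contribution is dominant for anyone below.
Noor alone (share 9/27) is above the threshold, contributing 25; the remaining 5 contribute 0. Total contributed: 25.
Eli keeps 25 and receives 3.3 × 25 × 4/27 = 12.22 from the shared codebase effort, for a payoff of 37.22.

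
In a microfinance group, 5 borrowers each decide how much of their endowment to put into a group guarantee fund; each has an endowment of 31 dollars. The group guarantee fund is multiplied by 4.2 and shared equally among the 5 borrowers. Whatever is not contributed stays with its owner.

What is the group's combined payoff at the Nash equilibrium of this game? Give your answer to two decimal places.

Each contributed unit returns 4.2/5 = 0.8400 to its contributor — below 1 — so contributing 0 is dominant for every player. At the Nash equilibrium everyone keeps their 31, and the group total is 5 × 31 = 155.

155.00 dollars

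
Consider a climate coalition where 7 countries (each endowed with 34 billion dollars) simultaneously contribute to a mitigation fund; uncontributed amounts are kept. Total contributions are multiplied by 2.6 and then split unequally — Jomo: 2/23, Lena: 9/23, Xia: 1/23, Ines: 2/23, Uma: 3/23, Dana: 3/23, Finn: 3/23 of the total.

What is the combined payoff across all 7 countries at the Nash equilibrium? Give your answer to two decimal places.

292.40 billion dollars

For player j, contributing a unit is worthwhile iff 2.6 × (j's share) ≥ 1, i.e. iff j's share is at least 0.3846.
Lena alone (share 9/23) is above the threshold, contributing 34; the remaining 6 contribute 0. Total contributed: 34.
The mitigation fund pays out 2.6 × 34 = 88.40 in total (split across the unequal shares, but the aggregate is all that matters for the group sum).
The 6 free-riders keep 34 each, adding 204. Group total = 204 + 88.40 = 292.40.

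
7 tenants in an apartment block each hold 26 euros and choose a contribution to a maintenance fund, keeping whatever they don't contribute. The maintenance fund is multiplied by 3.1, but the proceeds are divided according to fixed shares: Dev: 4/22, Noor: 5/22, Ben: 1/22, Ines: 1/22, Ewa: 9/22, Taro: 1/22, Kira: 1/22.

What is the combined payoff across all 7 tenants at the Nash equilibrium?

236.60 euros

A player with share s gets back 3.1·s per unit contributed, so full contribution is dominant for anyone with s > 1/3.1 = 0.3226 and zero contribution is dominant for anyone below.
Ewa alone (share 9/22) is above the threshold, contributing 26; the remaining 6 contribute 0. Total contributed: 26.
The maintenance fund pays out 3.1 × 26 = 80.60 in total (split across the unequal shares, but the aggregate is all that matters for the group sum).
The 6 free-riders keep 26 each, adding 156. Group total = 156 + 80.60 = 236.60.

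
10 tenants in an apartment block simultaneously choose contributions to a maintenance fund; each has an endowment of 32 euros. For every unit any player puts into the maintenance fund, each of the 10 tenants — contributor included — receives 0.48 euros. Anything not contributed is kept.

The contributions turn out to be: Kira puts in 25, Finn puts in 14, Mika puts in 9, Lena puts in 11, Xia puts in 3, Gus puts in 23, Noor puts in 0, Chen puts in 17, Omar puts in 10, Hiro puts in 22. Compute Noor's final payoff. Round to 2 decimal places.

Total contributed: 25 + 14 + 9 + 11 + 3 + 23 + 0 + 17 + 10 + 22 = 134.
Each receives 0.48 × 134 = 64.32 from the maintenance fund.
Noor keeps 32 − 0 = 32, so Noor's payoff is 32 + 64.32 = 96.32.

96.32 euros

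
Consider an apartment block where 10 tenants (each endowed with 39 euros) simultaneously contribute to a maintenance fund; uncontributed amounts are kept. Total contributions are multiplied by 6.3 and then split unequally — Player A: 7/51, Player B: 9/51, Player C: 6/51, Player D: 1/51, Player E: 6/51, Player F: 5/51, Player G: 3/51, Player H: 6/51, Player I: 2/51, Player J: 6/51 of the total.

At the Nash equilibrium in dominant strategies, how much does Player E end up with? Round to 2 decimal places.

Each unit j contributes comes back to j as 6.3 × (j's share), so j prefers to contribute only if that share exceeds 1/6.3 = 0.1587; otherwise keeping the unit dominates.
The only share above 0.1587 is Player B's 9/51, contributing 39; the remaining 9 contribute 0. Total contributed: 39.
Player E keeps 39 and receives 6.3 × 39 × 6/51 = 28.91 from the maintenance fund, for a payoff of 67.91.

67.91 euros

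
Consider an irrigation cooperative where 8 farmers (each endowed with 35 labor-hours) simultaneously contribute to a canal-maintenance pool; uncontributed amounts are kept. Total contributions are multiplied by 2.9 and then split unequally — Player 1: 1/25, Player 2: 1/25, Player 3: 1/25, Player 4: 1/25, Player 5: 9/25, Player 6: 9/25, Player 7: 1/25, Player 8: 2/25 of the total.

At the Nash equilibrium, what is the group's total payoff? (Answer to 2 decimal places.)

413.00 labor-hours

A player with share s gets back 2.9·s per unit contributed, so full contribution is dominant for anyone with s > 1/2.9 = 0.3448 and zero contribution is dominant for anyone below.
Player 5 and Player 6 are above the threshold, contributing 35 each; the remaining 6 contribute 0. Total contributed: 70.
The canal-maintenance pool pays out 2.9 × 70 = 203.00 in total (split across the unequal shares, but the aggregate is all that matters for the group sum).
The 6 free-riders keep 35 each, adding 210. Group total = 210 + 203.00 = 413.00.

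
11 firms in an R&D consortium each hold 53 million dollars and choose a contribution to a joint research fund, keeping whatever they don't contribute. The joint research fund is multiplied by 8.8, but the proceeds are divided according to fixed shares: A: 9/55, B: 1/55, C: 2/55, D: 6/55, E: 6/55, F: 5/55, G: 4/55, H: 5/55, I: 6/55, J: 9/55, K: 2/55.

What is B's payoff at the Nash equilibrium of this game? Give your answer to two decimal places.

Each unit j contributes comes back to j as 8.8 × (j's share), so j prefers to contribute only if that share exceeds 1/8.8 = 0.1136; otherwise keeping the unit dominates.
The shares above 0.1136 belong to A and J, contributing 53 each; the remaining 9 contribute 0. Total contributed: 106.
B keeps 53 and receives 8.8 × 106 × 1/55 = 16.96 from the joint research fund, for a payoff of 69.96.

69.96 million dollars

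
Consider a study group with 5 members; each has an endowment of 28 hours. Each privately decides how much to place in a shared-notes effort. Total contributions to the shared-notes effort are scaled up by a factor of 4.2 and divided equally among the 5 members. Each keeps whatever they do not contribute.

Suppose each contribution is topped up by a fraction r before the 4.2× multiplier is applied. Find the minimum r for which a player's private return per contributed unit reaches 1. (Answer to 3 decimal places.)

0.190

With matching at rate r, one contributed unit becomes (1 + r) in the shared-notes effort and returns 4.2 × (1 + r) / 5 to the contributor.
Setting this equal to 1: 1 + r = 5/4.2 = 1.1905.
So the minimum matching rate is r = 1.1905 − 1 = 0.190.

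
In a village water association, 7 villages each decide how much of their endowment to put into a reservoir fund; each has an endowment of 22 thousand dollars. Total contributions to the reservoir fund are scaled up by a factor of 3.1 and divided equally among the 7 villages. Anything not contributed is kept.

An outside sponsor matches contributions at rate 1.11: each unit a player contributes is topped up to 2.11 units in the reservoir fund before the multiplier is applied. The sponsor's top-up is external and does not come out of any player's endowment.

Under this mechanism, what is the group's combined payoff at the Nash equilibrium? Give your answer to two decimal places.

The effective private return is 3.1 × 2.11 / 7 = 0.9344, which is still under 1, so the mechanism doesn't change anyone's dominant strategy: zero contribution.
Everyone keeps their endowment and the group total is 7 × 22 = 154.

154.00 thousand dollars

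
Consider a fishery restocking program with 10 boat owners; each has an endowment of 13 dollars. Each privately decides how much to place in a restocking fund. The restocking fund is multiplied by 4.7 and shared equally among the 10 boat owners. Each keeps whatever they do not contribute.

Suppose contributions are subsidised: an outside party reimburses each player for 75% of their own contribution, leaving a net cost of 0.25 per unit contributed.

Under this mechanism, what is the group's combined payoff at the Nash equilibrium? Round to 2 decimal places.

708.50 dollars

With the mechanism, a contributed unit returns (4.7/10) / 0.25 = 1.8800 per unit of net cost to the contributor — now above 1 — so contributing fully is weakly dominant for every player.
At the Nash equilibrium everyone contributes 13. Group total payoff = 10 × (13 × 0.75 + 4.7 × 13) = 708.50.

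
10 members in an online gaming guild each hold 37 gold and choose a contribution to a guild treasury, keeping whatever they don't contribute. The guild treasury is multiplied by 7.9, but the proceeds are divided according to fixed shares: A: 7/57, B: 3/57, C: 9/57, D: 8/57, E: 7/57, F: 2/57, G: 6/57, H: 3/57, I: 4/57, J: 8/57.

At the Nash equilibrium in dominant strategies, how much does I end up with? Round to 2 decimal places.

98.54 gold

Player j's private return per contributed unit is 7.9 × (j's share). Contributing is weakly dominant for j when that share is at least 1/7.9 = 0.1266, and contributing 0 is dominant otherwise.
C, D and J clear that bar, contributing 37 each; the remaining 7 contribute 0. Total contributed: 111.
I keeps 37 and receives 7.9 × 111 × 4/57 = 61.54 from the guild treasury, for a payoff of 98.54.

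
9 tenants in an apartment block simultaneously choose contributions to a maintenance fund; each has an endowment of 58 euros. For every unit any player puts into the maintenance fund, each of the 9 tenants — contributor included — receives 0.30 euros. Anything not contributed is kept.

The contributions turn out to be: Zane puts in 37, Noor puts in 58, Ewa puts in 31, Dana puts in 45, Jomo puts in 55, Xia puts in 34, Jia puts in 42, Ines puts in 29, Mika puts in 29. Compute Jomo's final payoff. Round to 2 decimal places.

Total contributed: 37 + 58 + 31 + 45 + 55 + 34 + 42 + 29 + 29 = 360.
Each receives 0.30 × 360 = 108.00 from the maintenance fund.
Jomo keeps 58 − 55 = 3, so Jomo's payoff is 3 + 108.00 = 111.00.

111.00 euros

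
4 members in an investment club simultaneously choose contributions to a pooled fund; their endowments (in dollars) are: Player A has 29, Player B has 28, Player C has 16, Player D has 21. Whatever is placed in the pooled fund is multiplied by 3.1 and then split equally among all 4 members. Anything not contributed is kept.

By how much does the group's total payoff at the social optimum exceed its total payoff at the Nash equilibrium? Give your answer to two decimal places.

The private return per contributed unit is 3.1/4 = 0.7750 < 1 for every player regardless of endowment, so the Nash equilibrium is zero contribution and the group total is Σ E_j = 29 + 28 + 16 + 21 = 94.
Each contributed unit returns 3.100 to the group, so the social optimum is full contribution by everyone: group total = 3.100 × 94 = 291.40.
Efficiency loss = (3.100 − 1) × 94 = 197.40.

197.40 dollars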